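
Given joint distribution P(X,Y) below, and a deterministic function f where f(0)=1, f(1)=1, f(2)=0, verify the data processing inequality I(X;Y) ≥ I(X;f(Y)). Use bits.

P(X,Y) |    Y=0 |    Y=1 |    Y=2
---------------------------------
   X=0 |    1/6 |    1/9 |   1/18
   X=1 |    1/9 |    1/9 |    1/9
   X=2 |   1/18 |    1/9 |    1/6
I(X;Y) = 0.0839, I(X;f(Y)) = 0.0622, inequality holds: 0.0839 ≥ 0.0622

Data Processing Inequality: For any Markov chain X → Y → Z, we have I(X;Y) ≥ I(X;Z).

Here Z = f(Y) is a deterministic function of Y, forming X → Y → Z.

Original I(X;Y) = 0.0839 bits

After applying f:
P(X,Z) where Z=f(Y):
- P(X,Z=0) = P(X,Y=2)
- P(X,Z=1) = P(X,Y=0) + P(X,Y=1)

I(X;Z) = I(X;f(Y)) = 0.0622 bits

Verification: 0.0839 ≥ 0.0622 ✓

Information cannot be created by processing; the function f can only lose information about X.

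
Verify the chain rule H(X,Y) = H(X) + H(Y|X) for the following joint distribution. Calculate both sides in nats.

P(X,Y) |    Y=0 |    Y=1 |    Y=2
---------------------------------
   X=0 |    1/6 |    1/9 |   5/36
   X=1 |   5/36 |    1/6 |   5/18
H(X,Y) = 1.7456, H(X) = 0.6792, H(Y|X) = 1.0664 (all in nats)

Chain rule: H(X,Y) = H(X) + H(Y|X)

Left side — joint entropy directly:
H(X,Y) = -Σ p(x,y) log p(x,y) = 1.7456 nats

Right side — compute H(Y|X) from the conditional distributions:
P(X) = (5/12, 7/12), so H(X) = 0.6792 nats
H(Y|X) = Σ_x P(X=x) · H(Y|X=x):
  P(Y|X=0) = (2/5, 4/15, 1/3), H(Y|X=0) = 1.0852, weight P(X=0) = 5/12
  P(Y|X=1) = (5/21, 2/7, 10/21), H(Y|X=1) = 1.0529, weight P(X=1) = 7/12
H(Y|X) = 1.0664 nats

H(X) + H(Y|X) = 0.6792 + 1.0664 = 1.7456 nats

Both sides equal 1.7456 nats. ✓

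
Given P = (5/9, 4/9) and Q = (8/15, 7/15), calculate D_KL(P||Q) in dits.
0.0004 dits

KL divergence: D_KL(P||Q) = Σ p(x) log(p(x)/q(x))

Computing term by term:
  x=0: 5/9 × log_10[(5/9)/(8/15)] = 5/9 × 0.0177 = 0.0098
  x=1: 4/9 × log_10[(4/9)/(7/15)] = 4/9 × -0.0212 = -0.0094

D_KL(P||Q) = 0.0004 dits

Note: KL divergence is always non-negative and equals 0 iff P = Q.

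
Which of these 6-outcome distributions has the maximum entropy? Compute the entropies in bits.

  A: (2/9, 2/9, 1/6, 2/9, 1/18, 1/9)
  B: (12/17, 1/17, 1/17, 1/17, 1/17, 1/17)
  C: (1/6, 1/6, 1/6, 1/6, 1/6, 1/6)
C

For a discrete distribution over n outcomes, entropy is maximized by the uniform distribution.

Computing entropies:
H(A) = 2.4613 bits
H(B) = 1.5569 bits
H(C) = 2.5850 bits

The uniform distribution (where all probabilities equal 1/6) achieves the maximum entropy of log_2(6) = 2.5850 bits.

Distribution C has the highest entropy.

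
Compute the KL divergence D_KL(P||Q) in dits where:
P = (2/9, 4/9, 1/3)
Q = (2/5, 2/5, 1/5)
0.0376 dits

KL divergence: D_KL(P||Q) = Σ p(x) log(p(x)/q(x))

Computing term by term:
  x=0: 2/9 × log_10[(2/9)/(2/5)] = 2/9 × -0.2553 = -0.0567
  x=1: 4/9 × log_10[(4/9)/(2/5)] = 4/9 × 0.0458 = 0.0203
  x=2: 1/3 × log_10[(1/3)/(1/5)] = 1/3 × 0.2218 = 0.0739

D_KL(P||Q) = 0.0376 dits

Note: KL divergence is always non-negative and equals 0 iff P = Q.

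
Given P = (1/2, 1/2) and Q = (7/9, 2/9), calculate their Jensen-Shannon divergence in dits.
0.0185 dits

Jensen-Shannon divergence is:
JSD(P||Q) = 0.5 × D_KL(P||M) + 0.5 × D_KL(Q||M)
where M = 0.5 × (P + Q) is the mixture distribution.

M = 0.5 × (1/2, 1/2) + 0.5 × (7/9, 2/9) = (23/36, 13/36)

D_KL(P||M) = 0.0174 dits
D_KL(Q||M) = 0.0196 dits

JSD(P||Q) = 0.5 × 0.0174 + 0.5 × 0.0196 = 0.0185 dits

Unlike KL divergence, JSD is symmetric and bounded: 0 ≤ JSD ≤ log(2).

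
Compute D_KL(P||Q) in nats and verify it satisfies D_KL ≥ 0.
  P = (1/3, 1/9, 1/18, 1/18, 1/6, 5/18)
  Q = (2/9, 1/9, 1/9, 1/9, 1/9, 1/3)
0.0751 nats

KL divergence satisfies the Gibbs inequality: D_KL(P||Q) ≥ 0 for all distributions P, Q.

D_KL(P||Q) = Σ p(x) log(p(x)/q(x))
Term by term:
  x=0: 1/3 × log_e[(1/3)/(2/9)] = 0.1352
  x=1: 1/9 × log_e[(1/9)/(1/9)] = 0.0000
  x=2: 1/18 × log_e[(1/18)/(1/9)] = -0.0385
  x=3: 1/18 × log_e[(1/18)/(1/9)] = -0.0385
  x=4: 1/6 × log_e[(1/6)/(1/9)] = 0.0676
  x=5: 5/18 × log_e[(5/18)/(1/3)] = -0.0506
D_KL(P||Q) = 0.0751 nats

D_KL(P||Q) = 0.0751 ≥ 0 ✓

This non-negativity is a fundamental property: relative entropy cannot be negative because it measures how different Q is from P.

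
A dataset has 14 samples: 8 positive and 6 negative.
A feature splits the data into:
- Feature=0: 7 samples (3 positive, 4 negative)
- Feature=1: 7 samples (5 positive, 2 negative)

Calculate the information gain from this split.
0.0611 bits

Information Gain = H(Y) - H(Y|Feature)

Before split:
P(positive) = 8/14 = 0.5714
H(Y) = 0.9852 bits

After split:
Feature=0: H = 0.9852 bits (weight = 7/14)
Feature=1: H = 0.8631 bits (weight = 7/14)
H(Y|Feature) = (7/14)×0.9852 + (7/14)×0.8631 = 0.9242 bits

Information Gain = 0.9852 - 0.9242 = 0.0611 bits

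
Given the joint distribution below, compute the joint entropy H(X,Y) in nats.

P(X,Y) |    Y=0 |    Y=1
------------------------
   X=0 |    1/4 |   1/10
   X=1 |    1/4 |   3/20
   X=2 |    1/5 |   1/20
1.6796 nats

Joint entropy is H(X,Y) = -Σ_{x,y} p(x,y) log p(x,y).

Summing over all non-zero entries:
H(X,Y) = -[1/4·log_e(1/4) + 1/10·log_e(1/10) + 1/4·log_e(1/4) + 3/20·log_e(3/20) + 1/5·log_e(1/5) + 1/20·log_e(1/20)]
H(X,Y) = 1.6796 nats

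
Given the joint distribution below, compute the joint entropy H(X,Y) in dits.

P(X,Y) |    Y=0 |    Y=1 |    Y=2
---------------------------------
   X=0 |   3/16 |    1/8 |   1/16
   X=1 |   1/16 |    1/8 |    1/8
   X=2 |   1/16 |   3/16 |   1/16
0.9123 dits

Joint entropy is H(X,Y) = -Σ_{x,y} p(x,y) log p(x,y).

Summing over all non-zero entries:
H(X,Y) = -[3/16·log_10(3/16) + 1/8·log_10(1/8) + 1/16·log_10(1/16) + 1/16·log_10(1/16) + 1/8·log_10(1/8) + 1/8·log_10(1/8) + 1/16·log_10(1/16) + 3/16·log_10(3/16) + 1/16·log_10(1/16)]
H(X,Y) = 0.9123 dits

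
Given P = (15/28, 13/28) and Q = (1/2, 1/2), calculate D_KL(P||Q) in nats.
0.0026 nats

KL divergence: D_KL(P||Q) = Σ p(x) log(p(x)/q(x))

Computing term by term:
  x=0: 15/28 × log_e[(15/28)/(1/2)] = 15/28 × 0.0690 = 0.0370
  x=1: 13/28 × log_e[(13/28)/(1/2)] = 13/28 × -0.0741 = -0.0344

D_KL(P||Q) = 0.0026 nats

Note: KL divergence is always non-negative and equals 0 iff P = Q.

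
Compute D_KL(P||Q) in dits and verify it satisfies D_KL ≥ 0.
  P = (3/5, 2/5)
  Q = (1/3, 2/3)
0.0644 dits

KL divergence satisfies the Gibbs inequality: D_KL(P||Q) ≥ 0 for all distributions P, Q.

D_KL(P||Q) = Σ p(x) log(p(x)/q(x))
Term by term:
  x=0: 3/5 × log_10[(3/5)/(1/3)] = 0.1532
  x=1: 2/5 × log_10[(2/5)/(2/3)] = -0.0887
D_KL(P||Q) = 0.0644 dits

D_KL(P||Q) = 0.0644 ≥ 0 ✓

This non-negativity is a fundamental property: relative entropy cannot be negative because it measures how different Q is from P.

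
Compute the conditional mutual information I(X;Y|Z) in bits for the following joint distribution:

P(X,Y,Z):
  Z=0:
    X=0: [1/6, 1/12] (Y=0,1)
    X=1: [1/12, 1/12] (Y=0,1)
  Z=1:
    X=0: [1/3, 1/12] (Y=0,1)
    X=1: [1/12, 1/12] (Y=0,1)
0.0443 bits

Conditional mutual information: I(X;Y|Z) = H(X|Z) + H(Y|Z) - H(X,Y|Z)

H(Z) = 0.9799
H(X,Z) = 1.8879 → H(X|Z) = 0.9080
H(Y,Z) = 1.8879 → H(Y|Z) = 0.9080
H(X,Y,Z) = 2.7516 → H(X,Y|Z) = 1.7718

I(X;Y|Z) = 0.9080 + 0.9080 - 1.7718 = 0.0443 bits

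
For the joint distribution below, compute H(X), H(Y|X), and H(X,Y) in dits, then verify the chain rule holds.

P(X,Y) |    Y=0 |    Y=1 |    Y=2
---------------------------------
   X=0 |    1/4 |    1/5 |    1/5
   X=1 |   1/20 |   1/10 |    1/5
H(X,Y) = 0.7349, H(X) = 0.2812, H(Y|X) = 0.4538 (all in dits)

Chain rule: H(X,Y) = H(X) + H(Y|X)

Left side — joint entropy directly:
H(X,Y) = -Σ p(x,y) log p(x,y) = 0.7349 dits

Right side — compute H(Y|X) from the conditional distributions:
P(X) = (13/20, 7/20), so H(X) = 0.2812 dits
H(Y|X) = Σ_x P(X=x) · H(Y|X=x):
  P(Y|X=0) = (5/13, 4/13, 4/13), H(Y|X=0) = 0.4746, weight P(X=0) = 13/20
  P(Y|X=1) = (1/7, 2/7, 4/7), H(Y|X=1) = 0.4151, weight P(X=1) = 7/20
H(Y|X) = 0.4538 dits

H(X) + H(Y|X) = 0.2812 + 0.4538 = 0.7349 dits

Both sides equal 0.7349 dits. ✓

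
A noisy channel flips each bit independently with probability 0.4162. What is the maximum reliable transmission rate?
0.0204 bits

For a binary symmetric channel (BSC) with error probability p:
Capacity C = 1 - H(p) bits per symbol

where H(p) = -p log₂(p) - (1-p) log₂(1-p) is the binary entropy function.

H(0.4162) = 0.9796 bits
C = 1 - 0.9796 = 0.0204 bits per symbol

This means we can reliably transmit up to 0.0204 bits of information per channel use.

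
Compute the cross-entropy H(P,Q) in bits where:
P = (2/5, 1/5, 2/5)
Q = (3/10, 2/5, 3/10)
1.6540 bits

Cross-entropy: H(P,Q) = -Σ p(x) log q(x)

Alternatively: H(P,Q) = H(P) + D_KL(P||Q)
H(P) = 1.5219 bits
D_KL(P||Q) = 0.1320 bits

H(P,Q) = 1.5219 + 0.1320 = 1.6540 bits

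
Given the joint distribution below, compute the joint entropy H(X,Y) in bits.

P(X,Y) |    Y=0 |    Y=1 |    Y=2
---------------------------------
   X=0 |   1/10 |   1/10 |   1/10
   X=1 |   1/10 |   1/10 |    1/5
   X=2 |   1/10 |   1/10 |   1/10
3.1219 bits

Joint entropy is H(X,Y) = -Σ_{x,y} p(x,y) log p(x,y).

Summing over all non-zero entries:
H(X,Y) = -[1/10·log_2(1/10) + 1/10·log_2(1/10) + 1/10·log_2(1/10) + 1/10·log_2(1/10) + 1/10·log_2(1/10) + 1/5·log_2(1/5) + 1/10·log_2(1/10) + 1/10·log_2(1/10) + 1/10·log_2(1/10)]
H(X,Y) = 3.1219 bits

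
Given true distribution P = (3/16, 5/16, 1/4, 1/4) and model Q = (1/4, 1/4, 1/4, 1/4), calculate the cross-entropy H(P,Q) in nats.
1.3863 nats

Cross-entropy: H(P,Q) = -Σ p(x) log q(x)

Alternatively: H(P,Q) = H(P) + D_KL(P||Q)
H(P) = 1.3705 nats
D_KL(P||Q) = 0.0158 nats

H(P,Q) = 1.3705 + 0.0158 = 1.3863 nats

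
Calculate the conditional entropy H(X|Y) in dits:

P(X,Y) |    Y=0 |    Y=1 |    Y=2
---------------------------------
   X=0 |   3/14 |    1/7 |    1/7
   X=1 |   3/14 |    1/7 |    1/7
0.3010 dits

Using the chain rule: H(X|Y) = H(X,Y) - H(Y)

First, compute H(X,Y) = 0.7696 dits

Marginal P(Y) = (3/7, 2/7, 2/7)
H(Y) = 0.4686 dits

H(X|Y) = H(X,Y) - H(Y) = 0.7696 - 0.4686 = 0.3010 dits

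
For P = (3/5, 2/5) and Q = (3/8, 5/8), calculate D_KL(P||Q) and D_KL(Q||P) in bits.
D_KL(P||Q) = 0.1493, D_KL(Q||P) = 0.1481

KL divergence is not symmetric: D_KL(P||Q) ≠ D_KL(Q||P) in general.

D_KL(P||Q) = 0.1493 bits
D_KL(Q||P) = 0.1481 bits

No, they are not equal!

This asymmetry is why KL divergence is not a true distance metric.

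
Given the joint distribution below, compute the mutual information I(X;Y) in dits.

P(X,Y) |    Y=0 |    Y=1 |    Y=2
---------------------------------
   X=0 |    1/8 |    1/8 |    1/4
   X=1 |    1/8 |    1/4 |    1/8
0.0184 dits

Mutual information: I(X;Y) = H(X) + H(Y) - H(X,Y)

Marginals:
P(X) = (1/2, 1/2), H(X) = 0.3010 dits
P(Y) = (1/4, 3/8, 3/8), H(Y) = 0.4700 dits

Joint entropy: H(X,Y) = 0.7526 dits

I(X;Y) = 0.3010 + 0.4700 - 0.7526 = 0.0184 dits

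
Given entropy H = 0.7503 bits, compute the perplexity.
1.6821

Perplexity is 2^H (or exp(H) for natural log).

H = 0.7503 bits
Perplexity = 2^0.7503 = 1.6821

Interpretation: The model's uncertainty is equivalent to choosing uniformly among 1.7 options.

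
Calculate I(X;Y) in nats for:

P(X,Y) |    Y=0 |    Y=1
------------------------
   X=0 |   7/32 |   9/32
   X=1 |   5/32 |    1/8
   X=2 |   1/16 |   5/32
0.0186 nats

Mutual information: I(X;Y) = H(X) + H(Y) - H(X,Y)

Marginals:
P(X) = (1/2, 9/32, 7/32), H(X) = 1.0358 nats
P(Y) = (7/16, 9/16), H(Y) = 0.6853 nats

Joint entropy: H(X,Y) = 1.7025 nats

I(X;Y) = 1.0358 + 0.6853 - 1.7025 = 0.0186 nats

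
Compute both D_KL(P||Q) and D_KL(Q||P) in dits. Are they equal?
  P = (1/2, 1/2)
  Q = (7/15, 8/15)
D_KL(P||Q) = 0.0010, D_KL(Q||P) = 0.0010

KL divergence is not symmetric: D_KL(P||Q) ≠ D_KL(Q||P) in general.

D_KL(P||Q) = 0.0010 dits
D_KL(Q||P) = 0.0010 dits

In this case they happen to be equal (to 4 decimal places).

This asymmetry is why KL divergence is not a true distance metric.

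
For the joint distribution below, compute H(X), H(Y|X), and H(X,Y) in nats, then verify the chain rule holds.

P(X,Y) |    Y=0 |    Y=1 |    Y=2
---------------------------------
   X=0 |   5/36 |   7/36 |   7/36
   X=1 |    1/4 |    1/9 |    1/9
H(X,Y) = 1.7459, H(X) = 0.6916, H(Y|X) = 1.0543 (all in nats)

Chain rule: H(X,Y) = H(X) + H(Y|X)

Left side — joint entropy directly:
H(X,Y) = -Σ p(x,y) log p(x,y) = 1.7459 nats

Right side — compute H(Y|X) from the conditional distributions:
P(X) = (19/36, 17/36), so H(X) = 0.6916 nats
H(Y|X) = Σ_x P(X=x) · H(Y|X=x):
  P(Y|X=0) = (5/19, 7/19, 7/19), H(Y|X=0) = 1.0871, weight P(X=0) = 19/36
  P(Y|X=1) = (9/17, 4/17, 4/17), H(Y|X=1) = 1.0176, weight P(X=1) = 17/36
H(Y|X) = 1.0543 nats

H(X) + H(Y|X) = 0.6916 + 1.0543 = 1.7459 nats

Both sides equal 1.7459 nats. ✓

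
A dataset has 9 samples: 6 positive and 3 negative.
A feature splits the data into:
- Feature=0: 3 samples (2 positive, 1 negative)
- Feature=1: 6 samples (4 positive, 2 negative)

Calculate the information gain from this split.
0.0000 bits

Information Gain = H(Y) - H(Y|Feature)

Before split:
P(positive) = 6/9 = 0.6667
H(Y) = 0.9183 bits

After split:
Feature=0: H = 0.9183 bits (weight = 3/9)
Feature=1: H = 0.9183 bits (weight = 6/9)
H(Y|Feature) = (3/9)×0.9183 + (6/9)×0.9183 = 0.9183 bits

Information Gain = 0.9183 - 0.9183 = 0.0000 bits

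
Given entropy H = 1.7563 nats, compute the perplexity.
5.7910

Perplexity is e^H (or exp(H) for natural log).

H = 1.7563 nats
Perplexity = e^1.7563 = 5.7910

Interpretation: The model's uncertainty is equivalent to choosing uniformly among 5.8 options.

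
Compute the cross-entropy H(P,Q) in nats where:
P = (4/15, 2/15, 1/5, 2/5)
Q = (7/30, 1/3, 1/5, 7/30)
1.4386 nats

Cross-entropy: H(P,Q) = -Σ p(x) log q(x)

Alternatively: H(P,Q) = H(P) + D_KL(P||Q)
H(P) = 1.3095 nats
D_KL(P||Q) = 0.1290 nats

H(P,Q) = 1.3095 + 0.1290 = 1.4386 nats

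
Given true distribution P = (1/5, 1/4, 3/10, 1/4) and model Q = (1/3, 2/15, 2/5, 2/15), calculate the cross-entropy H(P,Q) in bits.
2.1670 bits

Cross-entropy: H(P,Q) = -Σ p(x) log q(x)

Alternatively: H(P,Q) = H(P) + D_KL(P||Q)
H(P) = 1.9855 bits
D_KL(P||Q) = 0.1815 bits

H(P,Q) = 1.9855 + 0.1815 = 2.1670 bits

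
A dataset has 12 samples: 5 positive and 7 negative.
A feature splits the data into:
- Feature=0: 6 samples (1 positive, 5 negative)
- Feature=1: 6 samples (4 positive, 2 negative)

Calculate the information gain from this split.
0.1957 bits

Information Gain = H(Y) - H(Y|Feature)

Before split:
P(positive) = 5/12 = 0.4167
H(Y) = 0.9799 bits

After split:
Feature=0: H = 0.6500 bits (weight = 6/12)
Feature=1: H = 0.9183 bits (weight = 6/12)
H(Y|Feature) = (6/12)×0.6500 + (6/12)×0.9183 = 0.7842 bits

Information Gain = 0.9799 - 0.7842 = 0.1957 bits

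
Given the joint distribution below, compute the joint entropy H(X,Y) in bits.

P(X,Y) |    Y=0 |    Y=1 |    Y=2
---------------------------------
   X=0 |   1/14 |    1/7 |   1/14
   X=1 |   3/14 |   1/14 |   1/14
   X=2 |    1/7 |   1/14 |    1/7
3.0391 bits

Joint entropy is H(X,Y) = -Σ_{x,y} p(x,y) log p(x,y).

Summing over all non-zero entries:
H(X,Y) = -[1/14·log_2(1/14) + 1/7·log_2(1/7) + 1/14·log_2(1/14) + 3/14·log_2(3/14) + 1/14·log_2(1/14) + 1/14·log_2(1/14) + 1/7·log_2(1/7) + 1/14·log_2(1/14) + 1/7·log_2(1/7)]
H(X,Y) = 3.0391 bits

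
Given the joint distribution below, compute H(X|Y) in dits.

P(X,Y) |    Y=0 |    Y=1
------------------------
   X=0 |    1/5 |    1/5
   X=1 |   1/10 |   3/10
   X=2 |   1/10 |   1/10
0.4442 dits

Using the chain rule: H(X|Y) = H(X,Y) - H(Y)

First, compute H(X,Y) = 0.7365 dits

Marginal P(Y) = (2/5, 3/5)
H(Y) = 0.2923 dits

H(X|Y) = H(X,Y) - H(Y) = 0.7365 - 0.2923 = 0.4442 dits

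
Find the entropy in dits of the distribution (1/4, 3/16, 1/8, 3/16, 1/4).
0.6865 dits

Shannon entropy is H(X) = -Σ p(x) log p(x).

For P = (1/4, 3/16, 1/8, 3/16, 1/4):
H = -1/4 × log_10(1/4) -3/16 × log_10(3/16) -1/8 × log_10(1/8) -3/16 × log_10(3/16) -1/4 × log_10(1/4)
H = 0.6865 dits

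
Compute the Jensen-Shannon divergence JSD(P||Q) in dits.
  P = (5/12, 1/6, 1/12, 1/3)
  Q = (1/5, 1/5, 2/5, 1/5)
0.0369 dits

Jensen-Shannon divergence is:
JSD(P||Q) = 0.5 × D_KL(P||M) + 0.5 × D_KL(Q||M)
where M = 0.5 × (P + Q) is the mixture distribution.

M = 0.5 × (5/12, 1/6, 1/12, 1/3) + 0.5 × (1/5, 1/5, 2/5, 1/5) = (0.308333, 0.183333, 0.241667, 4/15)

D_KL(P||M) = 0.0414 dits
D_KL(Q||M) = 0.0325 dits

JSD(P||Q) = 0.5 × 0.0414 + 0.5 × 0.0325 = 0.0369 dits

Unlike KL divergence, JSD is symmetric and bounded: 0 ≤ JSD ≤ log(2).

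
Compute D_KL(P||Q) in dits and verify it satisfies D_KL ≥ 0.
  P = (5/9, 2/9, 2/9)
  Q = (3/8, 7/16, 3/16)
0.0459 dits

KL divergence satisfies the Gibbs inequality: D_KL(P||Q) ≥ 0 for all distributions P, Q.

D_KL(P||Q) = Σ p(x) log(p(x)/q(x))
Term by term:
  x=0: 5/9 × log_10[(5/9)/(3/8)] = 0.0948
  x=1: 2/9 × log_10[(2/9)/(7/16)] = -0.0654
  x=2: 2/9 × log_10[(2/9)/(3/16)] = 0.0164
D_KL(P||Q) = 0.0459 dits

D_KL(P||Q) = 0.0459 ≥ 0 ✓

This non-negativity is a fundamental property: relative entropy cannot be negative because it measures how different Q is from P.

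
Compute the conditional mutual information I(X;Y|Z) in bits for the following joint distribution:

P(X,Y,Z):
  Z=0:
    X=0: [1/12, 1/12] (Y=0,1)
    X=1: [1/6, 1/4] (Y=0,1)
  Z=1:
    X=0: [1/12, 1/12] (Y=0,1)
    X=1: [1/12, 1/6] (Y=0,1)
0.0118 bits

Conditional mutual information: I(X;Y|Z) = H(X|Z) + H(Y|Z) - H(X,Y|Z)

H(Z) = 0.9799
H(X,Z) = 1.8879 → H(X|Z) = 0.9080
H(Y,Z) = 1.9591 → H(Y|Z) = 0.9793
H(X,Y,Z) = 2.8554 → H(X,Y|Z) = 1.8755

I(X;Y|Z) = 0.9080 + 0.9793 - 1.8755 = 0.0118 bits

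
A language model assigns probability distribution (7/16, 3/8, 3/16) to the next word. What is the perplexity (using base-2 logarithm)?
2.8387

Perplexity is 2^H (or exp(H) for natural log).

First, H = -Σ p log p = 1.5052 bits
Perplexity = 2^1.5052 = 2.8387

Interpretation: The model's uncertainty is equivalent to choosing uniformly among 2.8 options.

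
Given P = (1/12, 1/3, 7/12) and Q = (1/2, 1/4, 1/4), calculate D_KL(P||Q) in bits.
0.6360 bits

KL divergence: D_KL(P||Q) = Σ p(x) log(p(x)/q(x))

Computing term by term:
  x=0: 1/12 × log_2[(1/12)/(1/2)] = 1/12 × -2.5850 = -0.2154
  x=1: 1/3 × log_2[(1/3)/(1/4)] = 1/3 × 0.4150 = 0.1383
  x=2: 7/12 × log_2[(7/12)/(1/4)] = 7/12 × 1.2224 = 0.7131

D_KL(P||Q) = 0.6360 bits

Note: KL divergence is always non-negative and equals 0 iff P = Q.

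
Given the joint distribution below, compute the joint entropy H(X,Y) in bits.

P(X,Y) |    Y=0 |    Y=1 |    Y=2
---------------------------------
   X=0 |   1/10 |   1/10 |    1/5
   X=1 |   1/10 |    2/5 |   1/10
2.3219 bits

Joint entropy is H(X,Y) = -Σ_{x,y} p(x,y) log p(x,y).

Summing over all non-zero entries:
H(X,Y) = -[1/10·log_2(1/10) + 1/10·log_2(1/10) + 1/5·log_2(1/5) + 1/10·log_2(1/10) + 2/5·log_2(2/5) + 1/10·log_2(1/10)]
H(X,Y) = 2.3219 bits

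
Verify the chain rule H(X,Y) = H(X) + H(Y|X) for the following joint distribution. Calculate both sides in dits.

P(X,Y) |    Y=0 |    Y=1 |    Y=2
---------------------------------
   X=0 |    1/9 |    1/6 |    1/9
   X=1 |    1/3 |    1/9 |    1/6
H(X,Y) = 0.7365, H(X) = 0.2902, H(Y|X) = 0.4463 (all in dits)

Chain rule: H(X,Y) = H(X) + H(Y|X)

Left side — joint entropy directly:
H(X,Y) = -Σ p(x,y) log p(x,y) = 0.7365 dits

Right side — compute H(Y|X) from the conditional distributions:
P(X) = (7/18, 11/18), so H(X) = 0.2902 dits
H(Y|X) = Σ_x P(X=x) · H(Y|X=x):
  P(Y|X=0) = (2/7, 3/7, 2/7), H(Y|X=0) = 0.4686, weight P(X=0) = 7/18
  P(Y|X=1) = (6/11, 2/11, 3/11), H(Y|X=1) = 0.4321, weight P(X=1) = 11/18
H(Y|X) = 0.4463 dits

H(X) + H(Y|X) = 0.2902 + 0.4463 = 0.7365 dits

Both sides equal 0.7365 dits. ✓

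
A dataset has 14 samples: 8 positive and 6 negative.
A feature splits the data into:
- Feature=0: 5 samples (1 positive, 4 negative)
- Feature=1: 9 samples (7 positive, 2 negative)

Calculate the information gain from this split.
0.2361 bits

Information Gain = H(Y) - H(Y|Feature)

Before split:
P(positive) = 8/14 = 0.5714
H(Y) = 0.9852 bits

After split:
Feature=0: H = 0.7219 bits (weight = 5/14)
Feature=1: H = 0.7642 bits (weight = 9/14)
H(Y|Feature) = (5/14)×0.7219 + (9/14)×0.7642 = 0.7491 bits

Information Gain = 0.9852 - 0.7491 = 0.2361 bits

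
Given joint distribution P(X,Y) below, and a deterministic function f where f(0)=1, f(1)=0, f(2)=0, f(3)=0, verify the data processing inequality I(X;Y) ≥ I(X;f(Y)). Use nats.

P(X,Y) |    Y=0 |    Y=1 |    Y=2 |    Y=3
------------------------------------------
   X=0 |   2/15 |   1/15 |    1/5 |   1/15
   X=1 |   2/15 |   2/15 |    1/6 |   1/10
I(X;Y) = 0.0140, I(X;f(Y)) = 0.0008, inequality holds: 0.0140 ≥ 0.0008

Data Processing Inequality: For any Markov chain X → Y → Z, we have I(X;Y) ≥ I(X;Z).

Here Z = f(Y) is a deterministic function of Y, forming X → Y → Z.

Original I(X;Y) = 0.0140 nats

After applying f:
P(X,Z) where Z=f(Y):
- P(X,Z=0) = P(X,Y=1) + P(X,Y=2) + P(X,Y=3)
- P(X,Z=1) = P(X,Y=0)

I(X;Z) = I(X;f(Y)) = 0.0008 nats

Verification: 0.0140 ≥ 0.0008 ✓

Information cannot be created by processing; the function f can only lose information about X.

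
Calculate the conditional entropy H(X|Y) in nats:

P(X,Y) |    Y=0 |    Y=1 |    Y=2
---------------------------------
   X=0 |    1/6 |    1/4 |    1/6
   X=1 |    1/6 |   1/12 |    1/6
0.6495 nats

Using the chain rule: H(X|Y) = H(X,Y) - H(Y)

First, compute H(X,Y) = 1.7482 nats

Marginal P(Y) = (1/3, 1/3, 1/3)
H(Y) = 1.0986 nats

H(X|Y) = H(X,Y) - H(Y) = 1.7482 - 1.0986 = 0.6495 nats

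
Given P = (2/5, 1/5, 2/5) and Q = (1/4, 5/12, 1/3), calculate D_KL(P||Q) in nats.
0.1141 nats

KL divergence: D_KL(P||Q) = Σ p(x) log(p(x)/q(x))

Computing term by term:
  x=0: 2/5 × log_e[(2/5)/(1/4)] = 2/5 × 0.4700 = 0.1880
  x=1: 1/5 × log_e[(1/5)/(5/12)] = 1/5 × -0.7340 = -0.1468
  x=2: 2/5 × log_e[(2/5)/(1/3)] = 2/5 × 0.1823 = 0.0729

D_KL(P||Q) = 0.1141 nats

Note: KL divergence is always non-negative and equals 0 iff P = Q.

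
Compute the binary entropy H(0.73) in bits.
0.8415 bits

The binary entropy function is:
H(p) = -p log(p) - (1-p) log(1-p)

H(0.73) = -0.73 × log_2(0.73) - 0.27 × log_2(0.27)
H(0.73) = 0.8415 bits

Note: Binary entropy is maximized at p=0.5 (H=1 bit) and minimized at p=0 or p=1 (H=0).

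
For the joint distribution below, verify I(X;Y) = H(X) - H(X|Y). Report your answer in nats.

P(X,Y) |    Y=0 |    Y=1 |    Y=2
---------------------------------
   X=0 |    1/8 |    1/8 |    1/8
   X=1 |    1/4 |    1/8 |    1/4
I(X;Y) = 0.0109 nats

Mutual information has multiple equivalent forms:
- I(X;Y) = H(X) - H(X|Y)
- I(X;Y) = H(Y) - H(Y|X)
- I(X;Y) = H(X) + H(Y) - H(X,Y)

Computing all quantities:
H(X) = 0.6616, H(Y) = 1.0822, H(X,Y) = 1.7329
H(X|Y) = 0.6507, H(Y|X) = 1.0713

Verification:
H(X) - H(X|Y) = 0.6616 - 0.6507 = 0.0109
H(Y) - H(Y|X) = 1.0822 - 1.0713 = 0.0109
H(X) + H(Y) - H(X,Y) = 0.6616 + 1.0822 - 1.7329 = 0.0109

All forms give I(X;Y) = 0.0109 nats. ✓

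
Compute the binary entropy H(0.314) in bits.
0.8977 bits

The binary entropy function is:
H(p) = -p log(p) - (1-p) log(1-p)

H(0.314) = -0.314 × log_2(0.314) - 0.686 × log_2(0.686)
H(0.314) = 0.8977 bits

Note: Binary entropy is maximized at p=0.5 (H=1 bit) and minimized at p=0 or p=1 (H=0).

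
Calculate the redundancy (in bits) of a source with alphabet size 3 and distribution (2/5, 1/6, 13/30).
0.1026 bits

Redundancy measures how far a source is from maximum entropy:
R = H_max - H(X)

Maximum entropy for 3 symbols: H_max = log_2(3) = 1.5850 bits
Actual entropy: H(X) = 1.4824 bits
Redundancy: R = 1.5850 - 1.4824 = 0.1026 bits

This redundancy represents potential for compression: the source could be compressed by 0.1026 bits per symbol.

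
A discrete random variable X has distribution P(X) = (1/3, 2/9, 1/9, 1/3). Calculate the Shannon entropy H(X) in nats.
1.3108 nats

Shannon entropy is H(X) = -Σ p(x) log p(x).

For P = (1/3, 2/9, 1/9, 1/3):
H = -1/3 × log_e(1/3) -2/9 × log_e(2/9) -1/9 × log_e(1/9) -1/3 × log_e(1/3)
H = 1.3108 nats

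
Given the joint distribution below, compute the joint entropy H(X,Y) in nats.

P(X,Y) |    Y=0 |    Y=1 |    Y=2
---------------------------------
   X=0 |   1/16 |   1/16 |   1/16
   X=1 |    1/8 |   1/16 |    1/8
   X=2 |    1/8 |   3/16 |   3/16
2.1007 nats

Joint entropy is H(X,Y) = -Σ_{x,y} p(x,y) log p(x,y).

Summing over all non-zero entries:
H(X,Y) = -[1/16·log_e(1/16) + 1/16·log_e(1/16) + 1/16·log_e(1/16) + 1/8·log_e(1/8) + 1/16·log_e(1/16) + 1/8·log_e(1/8) + 1/8·log_e(1/8) + 3/16·log_e(3/16) + 3/16·log_e(3/16)]
H(X,Y) = 2.1007 nats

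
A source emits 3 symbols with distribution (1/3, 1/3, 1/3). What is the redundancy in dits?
0.0000 dits

Redundancy measures how far a source is from maximum entropy:
R = H_max - H(X)

Maximum entropy for 3 symbols: H_max = log_10(3) = 0.4771 dits
Actual entropy: H(X) = 0.4771 dits
Redundancy: R = 0.4771 - 0.4771 = 0.0000 dits

This redundancy represents potential for compression: the source could be compressed by 0.0000 dits per symbol.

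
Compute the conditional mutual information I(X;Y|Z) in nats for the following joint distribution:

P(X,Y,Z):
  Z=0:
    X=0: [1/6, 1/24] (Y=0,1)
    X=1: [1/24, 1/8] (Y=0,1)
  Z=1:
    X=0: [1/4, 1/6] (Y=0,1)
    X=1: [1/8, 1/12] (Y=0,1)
0.0596 nats

Conditional mutual information: I(X;Y|Z) = H(X|Z) + H(Y|Z) - H(X,Y|Z)

H(Z) = 0.6616
H(X,Z) = 1.3170 → H(X|Z) = 0.6554
H(Y,Z) = 1.3398 → H(Y|Z) = 0.6782
H(X,Y,Z) = 1.9356 → H(X,Y|Z) = 1.2740

I(X;Y|Z) = 0.6554 + 0.6782 - 1.2740 = 0.0596 nats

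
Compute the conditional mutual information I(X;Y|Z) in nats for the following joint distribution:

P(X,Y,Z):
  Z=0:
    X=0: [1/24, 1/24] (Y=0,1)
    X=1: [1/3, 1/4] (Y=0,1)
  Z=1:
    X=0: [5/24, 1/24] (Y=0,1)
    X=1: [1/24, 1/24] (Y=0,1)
0.0178 nats

Conditional mutual information: I(X;Y|Z) = H(X|Z) + H(Y|Z) - H(X,Y|Z)

H(Z) = 0.6365
H(X,Z) = 1.0751 → H(X|Z) = 0.4386
H(Y,Z) = 1.2808 → H(Y|Z) = 0.6443
H(X,Y,Z) = 1.7017 → H(X,Y|Z) = 1.0652

I(X;Y|Z) = 0.4386 + 0.6443 - 1.0652 = 0.0178 nats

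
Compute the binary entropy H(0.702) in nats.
0.6092 nats

The binary entropy function is:
H(p) = -p log(p) - (1-p) log(1-p)

H(0.702) = -0.702 × log_e(0.702) - 0.298 × log_e(0.298)
H(0.702) = 0.6092 nats

Note: Binary entropy is maximized at p=0.5 (H=1 bit) and minimized at p=0 or p=1 (H=0).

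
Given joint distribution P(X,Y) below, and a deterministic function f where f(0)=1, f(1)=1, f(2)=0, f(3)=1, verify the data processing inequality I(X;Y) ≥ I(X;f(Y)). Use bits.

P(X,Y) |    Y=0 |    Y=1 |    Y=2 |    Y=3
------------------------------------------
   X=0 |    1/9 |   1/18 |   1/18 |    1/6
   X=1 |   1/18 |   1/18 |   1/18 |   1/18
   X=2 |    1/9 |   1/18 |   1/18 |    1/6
I(X;Y) = 0.0275, I(X;f(Y)) = 0.0095, inequality holds: 0.0275 ≥ 0.0095

Data Processing Inequality: For any Markov chain X → Y → Z, we have I(X;Y) ≥ I(X;Z).

Here Z = f(Y) is a deterministic function of Y, forming X → Y → Z.

Original I(X;Y) = 0.0275 bits

After applying f:
P(X,Z) where Z=f(Y):
- P(X,Z=0) = P(X,Y=2)
- P(X,Z=1) = P(X,Y=0) + P(X,Y=1) + P(X,Y=3)

I(X;Z) = I(X;f(Y)) = 0.0095 bits

Verification: 0.0275 ≥ 0.0095 ✓

Information cannot be created by processing; the function f can only lose information about X.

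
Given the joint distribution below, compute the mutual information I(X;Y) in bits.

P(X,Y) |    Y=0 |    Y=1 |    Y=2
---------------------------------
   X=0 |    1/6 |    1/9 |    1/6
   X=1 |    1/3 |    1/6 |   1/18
0.0819 bits

Mutual information: I(X;Y) = H(X) + H(Y) - H(X,Y)

Marginals:
P(X) = (4/9, 5/9), H(X) = 0.9911 bits
P(Y) = (1/2, 5/18, 2/9), H(Y) = 1.4955 bits

Joint entropy: H(X,Y) = 2.4047 bits

I(X;Y) = 0.9911 + 1.4955 - 2.4047 = 0.0819 bits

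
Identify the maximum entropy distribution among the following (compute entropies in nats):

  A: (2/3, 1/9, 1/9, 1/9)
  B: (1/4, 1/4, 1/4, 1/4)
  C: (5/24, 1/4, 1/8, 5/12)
B

For a discrete distribution over n outcomes, entropy is maximized by the uniform distribution.

Computing entropies:
H(A) = 1.0027 nats
H(B) = 1.3863 nats
H(C) = 1.2981 nats

The uniform distribution (where all probabilities equal 1/4) achieves the maximum entropy of log_e(4) = 1.3863 nats.

Distribution B has the highest entropy.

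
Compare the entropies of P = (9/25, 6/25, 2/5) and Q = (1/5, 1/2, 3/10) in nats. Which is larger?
P

Computing entropies in nats:
H(P) = 1.0768
H(Q) = 1.0297

Distribution P has higher entropy.

Intuition: The distribution closer to uniform (more spread out) has higher entropy.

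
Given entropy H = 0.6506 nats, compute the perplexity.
1.9167

Perplexity is e^H (or exp(H) for natural log).

H = 0.6506 nats
Perplexity = e^0.6506 = 1.9167

Interpretation: The model's uncertainty is equivalent to choosing uniformly among 1.9 options.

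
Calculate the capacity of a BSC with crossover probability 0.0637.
0.6580 bits

For a binary symmetric channel (BSC) with error probability p:
Capacity C = 1 - H(p) bits per symbol

where H(p) = -p log₂(p) - (1-p) log₂(1-p) is the binary entropy function.

H(0.0637) = 0.3420 bits
C = 1 - 0.3420 = 0.6580 bits per symbol

This means we can reliably transmit up to 0.6580 bits of information per channel use.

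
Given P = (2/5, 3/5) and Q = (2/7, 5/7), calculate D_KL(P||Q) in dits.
0.0130 dits

KL divergence: D_KL(P||Q) = Σ p(x) log(p(x)/q(x))

Computing term by term:
  x=0: 2/5 × log_10[(2/5)/(2/7)] = 2/5 × 0.1461 = 0.0585
  x=1: 3/5 × log_10[(3/5)/(5/7)] = 3/5 × -0.0757 = -0.0454

D_KL(P||Q) = 0.0130 dits

Note: KL divergence is always non-negative and equals 0 iff P = Q.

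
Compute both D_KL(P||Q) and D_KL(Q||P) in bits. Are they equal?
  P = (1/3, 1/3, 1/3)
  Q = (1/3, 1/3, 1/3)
D_KL(P||Q) = 0.0000, D_KL(Q||P) = 0.0000

KL divergence is not symmetric: D_KL(P||Q) ≠ D_KL(Q||P) in general.

D_KL(P||Q) = 0.0000 bits
D_KL(Q||P) = 0.0000 bits

In this case they happen to be equal (to 4 decimal places).

This asymmetry is why KL divergence is not a true distance metric.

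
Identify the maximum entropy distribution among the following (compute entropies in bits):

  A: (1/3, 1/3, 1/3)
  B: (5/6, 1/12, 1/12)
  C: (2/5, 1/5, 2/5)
A

For a discrete distribution over n outcomes, entropy is maximized by the uniform distribution.

Computing entropies:
H(A) = 1.5850 bits
H(B) = 0.8167 bits
H(C) = 1.5219 bits

The uniform distribution (where all probabilities equal 1/3) achieves the maximum entropy of log_2(3) = 1.5850 bits.

Distribution A has the highest entropy.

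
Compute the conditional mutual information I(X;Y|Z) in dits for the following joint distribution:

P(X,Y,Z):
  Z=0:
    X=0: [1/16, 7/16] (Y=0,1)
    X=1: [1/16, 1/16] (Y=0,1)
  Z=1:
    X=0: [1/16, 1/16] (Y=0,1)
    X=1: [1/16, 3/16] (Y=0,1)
0.0214 dits

Conditional mutual information: I(X;Y|Z) = H(X|Z) + H(Y|Z) - H(X,Y|Z)

H(Z) = 0.2873
H(X,Z) = 0.5268 → H(X|Z) = 0.2395
H(Y,Z) = 0.5268 → H(Y|Z) = 0.2395
H(X,Y,Z) = 0.7449 → H(X,Y|Z) = 0.4576

I(X;Y|Z) = 0.2395 + 0.2395 - 0.4576 = 0.0214 dits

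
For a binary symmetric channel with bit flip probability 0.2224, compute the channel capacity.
0.2355 bits

For a binary symmetric channel (BSC) with error probability p:
Capacity C = 1 - H(p) bits per symbol

where H(p) = -p log₂(p) - (1-p) log₂(1-p) is the binary entropy function.

H(0.2224) = 0.7645 bits
C = 1 - 0.7645 = 0.2355 bits per symbol

This means we can reliably transmit up to 0.2355 bits of information per channel use.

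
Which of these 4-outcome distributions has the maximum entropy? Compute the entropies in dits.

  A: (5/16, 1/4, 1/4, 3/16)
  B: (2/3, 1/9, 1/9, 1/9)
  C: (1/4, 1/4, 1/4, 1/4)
C

For a discrete distribution over n outcomes, entropy is maximized by the uniform distribution.

Computing entropies:
H(A) = 0.5952 dits
H(B) = 0.4355 dits
H(C) = 0.6021 dits

The uniform distribution (where all probabilities equal 1/4) achieves the maximum entropy of log_10(4) = 0.6021 dits.

Distribution C has the highest entropy.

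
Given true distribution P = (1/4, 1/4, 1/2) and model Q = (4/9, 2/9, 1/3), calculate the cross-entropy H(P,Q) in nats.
1.1281 nats

Cross-entropy: H(P,Q) = -Σ p(x) log q(x)

Alternatively: H(P,Q) = H(P) + D_KL(P||Q)
H(P) = 1.0397 nats
D_KL(P||Q) = 0.0883 nats

H(P,Q) = 1.0397 + 0.0883 = 1.1281 nats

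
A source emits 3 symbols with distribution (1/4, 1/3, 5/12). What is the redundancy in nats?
0.0211 nats

Redundancy measures how far a source is from maximum entropy:
R = H_max - H(X)

Maximum entropy for 3 symbols: H_max = log_e(3) = 1.0986 nats
Actual entropy: H(X) = 1.0776 nats
Redundancy: R = 1.0986 - 1.0776 = 0.0211 nats

This redundancy represents potential for compression: the source could be compressed by 0.0211 nats per symbol.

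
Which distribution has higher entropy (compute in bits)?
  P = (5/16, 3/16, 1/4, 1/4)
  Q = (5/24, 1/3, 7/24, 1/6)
P

Computing entropies in bits:
H(P) = 1.9772
H(Q) = 1.9491

Distribution P has higher entropy.

Intuition: The distribution closer to uniform (more spread out) has higher entropy.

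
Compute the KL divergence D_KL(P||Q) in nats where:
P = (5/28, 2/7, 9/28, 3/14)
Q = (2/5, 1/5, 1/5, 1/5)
0.1252 nats

KL divergence: D_KL(P||Q) = Σ p(x) log(p(x)/q(x))

Computing term by term:
  x=0: 5/28 × log_e[(5/28)/(2/5)] = 5/28 × -0.8065 = -0.1440
  x=1: 2/7 × log_e[(2/7)/(1/5)] = 2/7 × 0.3567 = 0.1019
  x=2: 9/28 × log_e[(9/28)/(1/5)] = 9/28 × 0.4745 = 0.1525
  x=3: 3/14 × log_e[(3/14)/(1/5)] = 3/14 × 0.0690 = 0.0148

D_KL(P||Q) = 0.1252 nats

Note: KL divergence is always non-negative and equals 0 iff P = Q.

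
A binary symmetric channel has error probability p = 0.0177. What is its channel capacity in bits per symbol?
0.8717 bits

For a binary symmetric channel (BSC) with error probability p:
Capacity C = 1 - H(p) bits per symbol

where H(p) = -p log₂(p) - (1-p) log₂(1-p) is the binary entropy function.

H(0.0177) = 0.1283 bits
C = 1 - 0.1283 = 0.8717 bits per symbol

This means we can reliably transmit up to 0.8717 bits of information per channel use.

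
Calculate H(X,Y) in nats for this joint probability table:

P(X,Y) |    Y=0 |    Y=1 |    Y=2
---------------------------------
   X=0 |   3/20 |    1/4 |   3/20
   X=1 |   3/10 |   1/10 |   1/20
1.6569 nats

Joint entropy is H(X,Y) = -Σ_{x,y} p(x,y) log p(x,y).

Summing over all non-zero entries:
H(X,Y) = -[3/20·log_e(3/20) + 1/4·log_e(1/4) + 3/20·log_e(3/20) + 3/10·log_e(3/10) + 1/10·log_e(1/10) + 1/20·log_e(1/20)]
H(X,Y) = 1.6569 nats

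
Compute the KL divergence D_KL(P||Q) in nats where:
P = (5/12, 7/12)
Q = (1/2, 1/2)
0.0140 nats

KL divergence: D_KL(P||Q) = Σ p(x) log(p(x)/q(x))

Computing term by term:
  x=0: 5/12 × log_e[(5/12)/(1/2)] = 5/12 × -0.1823 = -0.0760
  x=1: 7/12 × log_e[(7/12)/(1/2)] = 7/12 × 0.1542 = 0.0899

D_KL(P||Q) = 0.0140 nats

Note: KL divergence is always non-negative and equals 0 iff P = Q.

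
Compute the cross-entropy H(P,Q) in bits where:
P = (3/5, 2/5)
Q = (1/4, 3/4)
1.3660 bits

Cross-entropy: H(P,Q) = -Σ p(x) log q(x)

Alternatively: H(P,Q) = H(P) + D_KL(P||Q)
H(P) = 0.9710 bits
D_KL(P||Q) = 0.3951 bits

H(P,Q) = 0.9710 + 0.3951 = 1.3660 bits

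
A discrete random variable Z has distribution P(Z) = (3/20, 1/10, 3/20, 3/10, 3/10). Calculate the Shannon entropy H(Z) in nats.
1.5218 nats

Shannon entropy is H(X) = -Σ p(x) log p(x).

For P = (3/20, 1/10, 3/20, 3/10, 3/10):
H = -3/20 × log_e(3/20) -1/10 × log_e(1/10) -3/20 × log_e(3/20) -3/10 × log_e(3/10) -3/10 × log_e(3/10)
H = 1.5218 nats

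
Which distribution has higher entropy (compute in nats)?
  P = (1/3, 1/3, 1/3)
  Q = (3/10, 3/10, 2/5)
P

Computing entropies in nats:
H(P) = 1.0986
H(Q) = 1.0889

Distribution P has higher entropy.

Intuition: The distribution closer to uniform (more spread out) has higher entropy.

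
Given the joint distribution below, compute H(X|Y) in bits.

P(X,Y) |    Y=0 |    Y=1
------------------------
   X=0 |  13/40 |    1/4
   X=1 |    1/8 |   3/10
0.9303 bits

Using the chain rule: H(X|Y) = H(X,Y) - H(Y)

First, compute H(X,Y) = 1.9231 bits

Marginal P(Y) = (9/20, 11/20)
H(Y) = 0.9928 bits

H(X|Y) = H(X,Y) - H(Y) = 1.9231 - 0.9928 = 0.9303 bits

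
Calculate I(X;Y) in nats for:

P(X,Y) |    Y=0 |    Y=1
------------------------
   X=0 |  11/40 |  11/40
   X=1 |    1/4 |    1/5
0.0015 nats

Mutual information: I(X;Y) = H(X) + H(Y) - H(X,Y)

Marginals:
P(X) = (11/20, 9/20), H(X) = 0.6881 nats
P(Y) = (21/40, 19/40), H(Y) = 0.6919 nats

Joint entropy: H(X,Y) = 1.3785 nats

I(X;Y) = 0.6881 + 0.6919 - 1.3785 = 0.0015 nats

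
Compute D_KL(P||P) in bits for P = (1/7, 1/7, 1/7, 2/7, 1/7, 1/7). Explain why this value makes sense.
0.0000 bits

KL divergence satisfies the Gibbs inequality: D_KL(P||Q) ≥ 0 for all distributions P, Q.

D_KL(P||Q) = Σ p(x) log(p(x)/q(x))
Each term is p(x) × log_2(p(x)/p(x)) = p(x) × log_2(1) = 0, so the sum is 0.
D_KL(P||Q) = 0.0000 bits

When P = Q, the KL divergence is exactly 0, as there is no 'divergence' between identical distributions.

This non-negativity is a fundamental property: relative entropy cannot be negative because it measures how different Q is from P.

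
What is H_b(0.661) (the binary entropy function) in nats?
0.6404 nats

The binary entropy function is:
H(p) = -p log(p) - (1-p) log(1-p)

H(0.661) = -0.661 × log_e(0.661) - 0.339 × log_e(0.339)
H(0.661) = 0.6404 nats

Note: Binary entropy is maximized at p=0.5 (H=1 bit) and minimized at p=0 or p=1 (H=0).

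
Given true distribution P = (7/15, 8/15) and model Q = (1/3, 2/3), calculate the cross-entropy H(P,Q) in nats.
0.7289 nats

Cross-entropy: H(P,Q) = -Σ p(x) log q(x)

Alternatively: H(P,Q) = H(P) + D_KL(P||Q)
H(P) = 0.6909 nats
D_KL(P||Q) = 0.0380 nats

H(P,Q) = 0.6909 + 0.0380 = 0.7289 nats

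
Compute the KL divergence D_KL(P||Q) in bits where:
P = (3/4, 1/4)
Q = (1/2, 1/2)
0.1887 bits

KL divergence: D_KL(P||Q) = Σ p(x) log(p(x)/q(x))

Computing term by term:
  x=0: 3/4 × log_2[(3/4)/(1/2)] = 3/4 × 0.5850 = 0.4387
  x=1: 1/4 × log_2[(1/4)/(1/2)] = 1/4 × -1.0000 = -0.2500

D_KL(P||Q) = 0.1887 bits

Note: KL divergence is always non-negative and equals 0 iff P = Q.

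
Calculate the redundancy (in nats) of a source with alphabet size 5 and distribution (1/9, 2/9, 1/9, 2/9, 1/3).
0.0865 nats

Redundancy measures how far a source is from maximum entropy:
R = H_max - H(X)

Maximum entropy for 5 symbols: H_max = log_e(5) = 1.6094 nats
Actual entropy: H(X) = 1.5230 nats
Redundancy: R = 1.6094 - 1.5230 = 0.0865 nats

This redundancy represents potential for compression: the source could be compressed by 0.0865 nats per symbol.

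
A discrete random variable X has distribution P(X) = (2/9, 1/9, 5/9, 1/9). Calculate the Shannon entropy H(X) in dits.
0.4990 dits

Shannon entropy is H(X) = -Σ p(x) log p(x).

For P = (2/9, 1/9, 5/9, 1/9):
H = -2/9 × log_10(2/9) -1/9 × log_10(1/9) -5/9 × log_10(5/9) -1/9 × log_10(1/9)
H = 0.4990 dits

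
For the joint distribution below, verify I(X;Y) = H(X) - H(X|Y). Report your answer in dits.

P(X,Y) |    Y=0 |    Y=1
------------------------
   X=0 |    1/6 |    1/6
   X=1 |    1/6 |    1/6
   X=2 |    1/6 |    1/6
I(X;Y) = 0.0000 dits

Mutual information has multiple equivalent forms:
- I(X;Y) = H(X) - H(X|Y)
- I(X;Y) = H(Y) - H(Y|X)
- I(X;Y) = H(X) + H(Y) - H(X,Y)

Computing all quantities:
H(X) = 0.4771, H(Y) = 0.3010, H(X,Y) = 0.7782
H(X|Y) = 0.4771, H(Y|X) = 0.3010

Verification:
H(X) - H(X|Y) = 0.4771 - 0.4771 = 0.0000
H(Y) - H(Y|X) = 0.3010 - 0.3010 = 0.0000
H(X) + H(Y) - H(X,Y) = 0.4771 + 0.3010 - 0.7782 = 0.0000

All forms give I(X;Y) = 0.0000 dits. ✓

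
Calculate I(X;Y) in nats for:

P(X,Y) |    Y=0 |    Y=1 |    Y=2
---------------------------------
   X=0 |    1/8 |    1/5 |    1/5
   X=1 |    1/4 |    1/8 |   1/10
0.0457 nats

Mutual information: I(X;Y) = H(X) + H(Y) - H(X,Y)

Marginals:
P(X) = (21/40, 19/40), H(X) = 0.6919 nats
P(Y) = (3/8, 13/40, 3/10), H(Y) = 1.0943 nats

Joint entropy: H(X,Y) = 1.7405 nats

I(X;Y) = 0.6919 + 1.0943 - 1.7405 = 0.0457 nats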